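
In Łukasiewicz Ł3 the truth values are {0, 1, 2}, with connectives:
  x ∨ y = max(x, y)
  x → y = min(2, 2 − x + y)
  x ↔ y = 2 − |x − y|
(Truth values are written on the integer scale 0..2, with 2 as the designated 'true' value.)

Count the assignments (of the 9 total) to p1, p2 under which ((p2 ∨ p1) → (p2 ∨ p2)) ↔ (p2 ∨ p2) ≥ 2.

p1 = 0, p2 = 0 ↦ 0  <
p1 = 0, p2 = 1 ↦ 1  <
p1 = 0, p2 = 2 ↦ 2  ≥
p1 = 1, p2 = 0 ↦ 1  <
p1 = 1, p2 = 1 ↦ 1  <
p1 = 1, p2 = 2 ↦ 2  ≥
p1 = 2, p2 = 0 ↦ 2  ≥
p1 = 2, p2 = 1 ↦ 2  ≥
p1 = 2, p2 = 2 ↦ 2  ≥
So 5 of the 9 assignments meet the threshold.

5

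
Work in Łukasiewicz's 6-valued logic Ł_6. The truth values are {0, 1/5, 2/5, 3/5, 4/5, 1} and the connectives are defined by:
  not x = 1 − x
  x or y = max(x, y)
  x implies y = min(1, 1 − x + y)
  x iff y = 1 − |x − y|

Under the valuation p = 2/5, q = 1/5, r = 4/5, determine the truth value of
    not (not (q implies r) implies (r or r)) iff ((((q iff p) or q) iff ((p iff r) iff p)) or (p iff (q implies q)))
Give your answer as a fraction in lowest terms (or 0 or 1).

0

q implies r = 1/5 implies 4/5 = 1
not (q implies r) = not 1 = 0
r or r = 4/5 or 4/5 = 4/5
not (q implies r) implies (r or r) = 0 implies 4/5 = 1
not (not (q implies r) implies (r or r)) = not 1 = 0
q iff p = 1/5 iff 2/5 = 4/5
(q iff p) or q = 4/5 or 1/5 = 4/5
p iff r = 2/5 iff 4/5 = 3/5
(p iff r) iff p = 3/5 iff 2/5 = 4/5
((q iff p) or q) iff ((p iff r) iff p) = 4/5 iff 4/5 = 1
q implies q = 1/5 implies 1/5 = 1
p iff (q implies q) = 2/5 iff 1 = 2/5
(((q iff p) or q) iff ((p iff r) iff p)) or (p iff (q implies q)) = 1 or 2/5 = 1
not (not (q implies r) implies (r or r)) iff ((((q iff p) or q) iff ((p iff r) iff p)) or (p iff (q implies q))) = 0 iff 1 = 0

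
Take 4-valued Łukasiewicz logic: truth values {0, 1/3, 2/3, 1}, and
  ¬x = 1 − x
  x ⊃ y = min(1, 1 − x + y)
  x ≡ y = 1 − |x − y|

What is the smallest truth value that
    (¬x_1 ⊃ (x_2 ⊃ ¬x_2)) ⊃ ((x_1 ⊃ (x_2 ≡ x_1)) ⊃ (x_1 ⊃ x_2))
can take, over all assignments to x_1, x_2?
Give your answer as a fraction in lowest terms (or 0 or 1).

2/3

Take x_1 = 1/3, x_2 = 0:
¬x_1 = ¬1/3 = 2/3
¬x_2 = ¬0 = 1
x_2 ⊃ ¬x_2 = 0 ⊃ 1 = 1
¬x_1 ⊃ (x_2 ⊃ ¬x_2) = 2/3 ⊃ 1 = 1
x_2 ≡ x_1 = 0 ≡ 1/3 = 2/3
x_1 ⊃ (x_2 ≡ x_1) = 1/3 ⊃ 2/3 = 1
x_1 ⊃ x_2 = 1/3 ⊃ 0 = 2/3
(x_1 ⊃ (x_2 ≡ x_1)) ⊃ (x_1 ⊃ x_2) = 1 ⊃ 2/3 = 2/3
(¬x_1 ⊃ (x_2 ⊃ ¬x_2)) ⊃ ((x_1 ⊃ (x_2 ≡ x_1)) ⊃ (x_1 ⊃ x_2)) = 1 ⊃ 2/3 = 2/3
No assignment yields a value below 2/3, so this is the minimum.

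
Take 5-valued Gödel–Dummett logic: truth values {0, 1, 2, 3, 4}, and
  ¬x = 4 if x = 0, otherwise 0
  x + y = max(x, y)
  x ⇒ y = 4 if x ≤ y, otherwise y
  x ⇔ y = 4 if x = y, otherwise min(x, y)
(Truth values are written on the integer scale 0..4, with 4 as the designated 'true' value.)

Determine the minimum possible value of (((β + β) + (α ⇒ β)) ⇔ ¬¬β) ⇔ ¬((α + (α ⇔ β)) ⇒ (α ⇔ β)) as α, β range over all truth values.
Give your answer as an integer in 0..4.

Take α = 0, β = 1:
β + β = 1 + 1 = 1
α ⇒ β = 0 ⇒ 1 = 4
(β + β) + (α ⇒ β) = 1 + 4 = 4
¬β = ¬1 = 0
¬¬β = ¬0 = 4
((β + β) + (α ⇒ β)) ⇔ ¬¬β = 4 ⇔ 4 = 4
α ⇔ β = 0 ⇔ 1 = 0
α + (α ⇔ β) = 0 + 0 = 0
α ⇔ β = 0 ⇔ 1 = 0
(α + (α ⇔ β)) ⇒ (α ⇔ β) = 0 ⇒ 0 = 4
¬((α + (α ⇔ β)) ⇒ (α ⇔ β)) = ¬4 = 0
(((β + β) + (α ⇒ β)) ⇔ ¬¬β) ⇔ ¬((α + (α ⇔ β)) ⇒ (α ⇔ β)) = 4 ⇔ 0 = 0
No assignment yields a value below 0, so this is the minimum.

0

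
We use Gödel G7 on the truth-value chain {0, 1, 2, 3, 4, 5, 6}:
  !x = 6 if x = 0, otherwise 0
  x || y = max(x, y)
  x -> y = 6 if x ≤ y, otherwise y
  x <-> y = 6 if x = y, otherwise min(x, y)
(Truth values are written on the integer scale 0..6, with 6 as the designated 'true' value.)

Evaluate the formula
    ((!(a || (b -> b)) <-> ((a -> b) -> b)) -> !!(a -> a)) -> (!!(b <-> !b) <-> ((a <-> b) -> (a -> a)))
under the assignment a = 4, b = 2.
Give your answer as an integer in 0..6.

0

b -> b = 2 -> 2 = 6
a || (b -> b) = 4 || 6 = 6
!(a || (b -> b)) = !6 = 0
a -> b = 4 -> 2 = 2
(a -> b) -> b = 2 -> 2 = 6
!(a || (b -> b)) <-> ((a -> b) -> b) = 0 <-> 6 = 0
a -> a = 4 -> 4 = 6
!(a -> a) = !6 = 0
!!(a -> a) = !0 = 6
(!(a || (b -> b)) <-> ((a -> b) -> b)) -> !!(a -> a) = 0 -> 6 = 6
!b = !2 = 0
b <-> !b = 2 <-> 0 = 0
!(b <-> !b) = !0 = 6
!!(b <-> !b) = !6 = 0
a <-> b = 4 <-> 2 = 2
a -> a = 4 -> 4 = 6
(a <-> b) -> (a -> a) = 2 -> 6 = 6
!!(b <-> !b) <-> ((a <-> b) -> (a -> a)) = 0 <-> 6 = 0
((!(a || (b -> b)) <-> ((a -> b) -> b)) -> !!(a -> a)) -> (!!(b <-> !b) <-> ((a <-> b) -> (a -> a))) = 6 -> 0 = 0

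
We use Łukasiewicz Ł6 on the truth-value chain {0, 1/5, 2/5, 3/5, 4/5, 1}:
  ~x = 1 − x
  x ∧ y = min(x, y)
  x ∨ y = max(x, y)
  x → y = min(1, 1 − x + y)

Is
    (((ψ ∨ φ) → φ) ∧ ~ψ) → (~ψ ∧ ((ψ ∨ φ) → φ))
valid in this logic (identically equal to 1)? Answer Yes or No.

At φ = 1/5, ψ = 4/5, for instance:
ψ ∨ φ = 4/5 ∨ 1/5 = 4/5
(ψ ∨ φ) → φ = 4/5 → 1/5 = 2/5
~ψ = ~4/5 = 1/5
((ψ ∨ φ) → φ) ∧ ~ψ = 2/5 ∧ 1/5 = 1/5
~ψ ∧ ((ψ ∨ φ) → φ) = 1/5 ∧ 2/5 = 1/5
(((ψ ∨ φ) → φ) ∧ ~ψ) → (~ψ ∧ ((ψ ∨ φ) → φ)) = 1/5 → 1/5 = 1
and checking the remaining 35 assignments likewise gives ≥ 1 in every case.

Yes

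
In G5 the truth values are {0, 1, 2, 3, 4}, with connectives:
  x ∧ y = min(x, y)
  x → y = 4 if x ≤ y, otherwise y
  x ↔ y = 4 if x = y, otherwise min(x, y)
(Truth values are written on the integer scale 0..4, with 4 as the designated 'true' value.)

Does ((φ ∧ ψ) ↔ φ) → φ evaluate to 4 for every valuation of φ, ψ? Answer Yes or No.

No

Counterexample: take φ = 0, ψ = 0.
φ ∧ ψ = 0 ∧ 0 = 0
(φ ∧ ψ) ↔ φ = 0 ↔ 0 = 4
((φ ∧ ψ) ↔ φ) → φ = 4 → 0 = 0
This gives 0 ≠ 4.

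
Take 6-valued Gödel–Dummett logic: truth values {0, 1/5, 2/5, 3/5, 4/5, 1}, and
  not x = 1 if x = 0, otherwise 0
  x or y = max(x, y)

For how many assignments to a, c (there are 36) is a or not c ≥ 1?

11

value 1: 11 assignments (counts)
value 4/5: 5 assignments
value 3/5: 5 assignments
value 2/5: 5 assignments
value 1/5: 5 assignments
value 0: 5 assignments
So 11 of the 36 assignments meet the threshold.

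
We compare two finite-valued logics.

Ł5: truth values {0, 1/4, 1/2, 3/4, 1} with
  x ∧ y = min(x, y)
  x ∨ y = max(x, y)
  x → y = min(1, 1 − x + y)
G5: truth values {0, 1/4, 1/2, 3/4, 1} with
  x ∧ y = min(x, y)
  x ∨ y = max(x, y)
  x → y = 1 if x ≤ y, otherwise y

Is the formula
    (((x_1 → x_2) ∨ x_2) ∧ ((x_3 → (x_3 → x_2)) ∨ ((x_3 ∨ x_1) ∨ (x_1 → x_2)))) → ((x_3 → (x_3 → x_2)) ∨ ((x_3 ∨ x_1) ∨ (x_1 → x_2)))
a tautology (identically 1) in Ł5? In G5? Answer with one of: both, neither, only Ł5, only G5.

In Ł5: every assignment gives 1 — tautology.
In G5: every assignment gives 1 — tautology.

both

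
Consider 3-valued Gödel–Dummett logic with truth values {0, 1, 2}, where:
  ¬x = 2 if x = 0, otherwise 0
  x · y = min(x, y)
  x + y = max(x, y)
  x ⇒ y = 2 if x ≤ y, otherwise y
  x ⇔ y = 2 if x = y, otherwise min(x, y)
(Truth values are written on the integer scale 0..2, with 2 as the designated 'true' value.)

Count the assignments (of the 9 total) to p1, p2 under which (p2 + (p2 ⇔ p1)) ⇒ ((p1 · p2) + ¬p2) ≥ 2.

p1 = 0, p2 = 0 ↦ 2  ≥
p1 = 0, p2 = 1 ↦ 0  <
p1 = 0, p2 = 2 ↦ 0  <
p1 = 1, p2 = 0 ↦ 2  ≥
p1 = 1, p2 = 1 ↦ 1  <
p1 = 1, p2 = 2 ↦ 1  <
p1 = 2, p2 = 0 ↦ 2  ≥
p1 = 2, p2 = 1 ↦ 2  ≥
p1 = 2, p2 = 2 ↦ 2  ≥
So 5 of the 9 assignments meet the threshold.

5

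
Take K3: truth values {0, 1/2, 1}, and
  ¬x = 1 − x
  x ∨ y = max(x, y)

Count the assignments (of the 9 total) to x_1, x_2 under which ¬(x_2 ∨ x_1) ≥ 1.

1

x_1 = 0, x_2 = 0 ↦ 1  ≥
x_1 = 0, x_2 = 1/2 ↦ 1/2  <
x_1 = 0, x_2 = 1 ↦ 0  <
x_1 = 1/2, x_2 = 0 ↦ 1/2  <
x_1 = 1/2, x_2 = 1/2 ↦ 1/2  <
x_1 = 1/2, x_2 = 1 ↦ 0  <
x_1 = 1, x_2 = 0 ↦ 0  <
x_1 = 1, x_2 = 1/2 ↦ 0  <
x_1 = 1, x_2 = 1 ↦ 0  <
So 1 of the 9 assignments meets the threshold.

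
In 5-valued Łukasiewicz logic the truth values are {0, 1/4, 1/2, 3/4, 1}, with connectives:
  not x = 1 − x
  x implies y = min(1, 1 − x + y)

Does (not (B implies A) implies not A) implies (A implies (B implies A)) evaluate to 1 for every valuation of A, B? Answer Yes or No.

At A = 3/4, B = 1/4, for instance:
B implies A = 1/4 implies 3/4 = 1
not (B implies A) = not 1 = 0
not A = not 3/4 = 1/4
not (B implies A) implies not A = 0 implies 1/4 = 1
A implies (B implies A) = 3/4 implies 1 = 1
(not (B implies A) implies not A) implies (A implies (B implies A)) = 1 implies 1 = 1
and checking the remaining 24 assignments likewise gives ≥ 1 in every case.

Yes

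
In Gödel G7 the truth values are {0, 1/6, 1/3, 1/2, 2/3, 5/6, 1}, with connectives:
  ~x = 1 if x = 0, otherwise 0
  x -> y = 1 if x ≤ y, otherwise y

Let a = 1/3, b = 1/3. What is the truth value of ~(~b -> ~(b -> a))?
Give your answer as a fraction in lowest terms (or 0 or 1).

0

~b = ~1/3 = 0
b -> a = 1/3 -> 1/3 = 1
~(b -> a) = ~1 = 0
~b -> ~(b -> a) = 0 -> 0 = 1
~(~b -> ~(b -> a)) = ~1 = 0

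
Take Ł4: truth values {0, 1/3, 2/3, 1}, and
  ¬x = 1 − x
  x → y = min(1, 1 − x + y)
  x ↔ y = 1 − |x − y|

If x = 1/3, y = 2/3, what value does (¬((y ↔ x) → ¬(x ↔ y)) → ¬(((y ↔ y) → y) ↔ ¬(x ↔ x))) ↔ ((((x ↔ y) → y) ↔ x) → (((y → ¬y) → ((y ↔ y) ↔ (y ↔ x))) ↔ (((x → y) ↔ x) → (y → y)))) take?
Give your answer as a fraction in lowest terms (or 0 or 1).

1

y ↔ x = 2/3 ↔ 1/3 = 2/3
x ↔ y = 1/3 ↔ 2/3 = 2/3
¬(x ↔ y) = ¬2/3 = 1/3
(y ↔ x) → ¬(x ↔ y) = 2/3 → 1/3 = 2/3
¬((y ↔ x) → ¬(x ↔ y)) = ¬2/3 = 1/3
y ↔ y = 2/3 ↔ 2/3 = 1
(y ↔ y) → y = 1 → 2/3 = 2/3
x ↔ x = 1/3 ↔ 1/3 = 1
¬(x ↔ x) = ¬1 = 0
((y ↔ y) → y) ↔ ¬(x ↔ x) = 2/3 ↔ 0 = 1/3
¬(((y ↔ y) → y) ↔ ¬(x ↔ x)) = ¬1/3 = 2/3
¬((y ↔ x) → ¬(x ↔ y)) → ¬(((y ↔ y) → y) ↔ ¬(x ↔ x)) = 1/3 → 2/3 = 1
x ↔ y = 1/3 ↔ 2/3 = 2/3
(x ↔ y) → y = 2/3 → 2/3 = 1
((x ↔ y) → y) ↔ x = 1 ↔ 1/3 = 1/3
¬y = ¬2/3 = 1/3
y → ¬y = 2/3 → 1/3 = 2/3
y ↔ y = 2/3 ↔ 2/3 = 1
y ↔ x = 2/3 ↔ 1/3 = 2/3
(y ↔ y) ↔ (y ↔ x) = 1 ↔ 2/3 = 2/3
(y → ¬y) → ((y ↔ y) ↔ (y ↔ x)) = 2/3 → 2/3 = 1
x → y = 1/3 → 2/3 = 1
(x → y) ↔ x = 1 ↔ 1/3 = 1/3
y → y = 2/3 → 2/3 = 1
((x → y) ↔ x) → (y → y) = 1/3 → 1 = 1
((y → ¬y) → ((y ↔ y) ↔ (y ↔ x))) ↔ (((x → y) ↔ x) → (y → y)) = 1 ↔ 1 = 1
(((x ↔ y) → y) ↔ x) → (((y → ¬y) → ((y ↔ y) ↔ (y ↔ x))) ↔ (((x → y) ↔ x) → (y → y))) = 1/3 → 1 = 1
(¬((y ↔ x) → ¬(x ↔ y)) → ¬(((y ↔ y) → y) ↔ ¬(x ↔ x))) ↔ ((((x ↔ y) → y) ↔ x) → (((y → ¬y) → ((y ↔ y) ↔ (y ↔ x))) ↔ (((x → y) ↔ x) → (y → y)))) = 1 ↔ 1 = 1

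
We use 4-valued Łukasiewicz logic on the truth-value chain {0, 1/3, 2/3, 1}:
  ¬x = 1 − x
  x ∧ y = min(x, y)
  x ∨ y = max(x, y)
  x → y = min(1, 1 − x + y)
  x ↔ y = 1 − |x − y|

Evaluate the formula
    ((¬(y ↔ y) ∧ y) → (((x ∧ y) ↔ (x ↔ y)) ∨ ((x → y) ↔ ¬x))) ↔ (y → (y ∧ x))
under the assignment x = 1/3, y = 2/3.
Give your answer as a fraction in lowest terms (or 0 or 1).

y ↔ y = 2/3 ↔ 2/3 = 1
¬(y ↔ y) = ¬1 = 0
¬(y ↔ y) ∧ y = 0 ∧ 2/3 = 0
x ∧ y = 1/3 ∧ 2/3 = 1/3
x ↔ y = 1/3 ↔ 2/3 = 2/3
(x ∧ y) ↔ (x ↔ y) = 1/3 ↔ 2/3 = 2/3
x → y = 1/3 → 2/3 = 1
¬x = ¬1/3 = 2/3
(x → y) ↔ ¬x = 1 ↔ 2/3 = 2/3
((x ∧ y) ↔ (x ↔ y)) ∨ ((x → y) ↔ ¬x) = 2/3 ∨ 2/3 = 2/3
(¬(y ↔ y) ∧ y) → (((x ∧ y) ↔ (x ↔ y)) ∨ ((x → y) ↔ ¬x)) = 0 → 2/3 = 1
y ∧ x = 2/3 ∧ 1/3 = 1/3
y → (y ∧ x) = 2/3 → 1/3 = 2/3
((¬(y ↔ y) ∧ y) → (((x ∧ y) ↔ (x ↔ y)) ∨ ((x → y) ↔ ¬x))) ↔ (y → (y ∧ x)) = 1 ↔ 2/3 = 2/3

2/3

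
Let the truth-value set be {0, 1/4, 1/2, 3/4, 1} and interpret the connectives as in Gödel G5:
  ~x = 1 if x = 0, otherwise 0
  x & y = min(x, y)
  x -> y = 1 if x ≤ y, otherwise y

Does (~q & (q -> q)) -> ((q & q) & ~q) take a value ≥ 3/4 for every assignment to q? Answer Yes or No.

No

Counterexample: take q = 0.
~q = ~0 = 1
q -> q = 0 -> 0 = 1
~q & (q -> q) = 1 & 1 = 1
q & q = 0 & 0 = 0
~q = ~0 = 1
(q & q) & ~q = 0 & 1 = 0
(~q & (q -> q)) -> ((q & q) & ~q) = 1 -> 0 = 0
This gives 0, which is below 3/4.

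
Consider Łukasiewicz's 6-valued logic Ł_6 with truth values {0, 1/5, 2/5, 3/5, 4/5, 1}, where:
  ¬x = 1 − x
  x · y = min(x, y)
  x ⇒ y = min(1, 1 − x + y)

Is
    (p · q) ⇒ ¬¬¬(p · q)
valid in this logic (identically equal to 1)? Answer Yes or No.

Counterexample: take p = 3/5, q = 3/5.
p · q = 3/5 · 3/5 = 3/5
p · q = 3/5 · 3/5 = 3/5
¬(p · q) = ¬3/5 = 2/5
¬¬(p · q) = ¬2/5 = 3/5
¬¬¬(p · q) = ¬3/5 = 2/5
(p · q) ⇒ ¬¬¬(p · q) = 3/5 ⇒ 2/5 = 4/5
This gives 4/5 ≠ 1.

No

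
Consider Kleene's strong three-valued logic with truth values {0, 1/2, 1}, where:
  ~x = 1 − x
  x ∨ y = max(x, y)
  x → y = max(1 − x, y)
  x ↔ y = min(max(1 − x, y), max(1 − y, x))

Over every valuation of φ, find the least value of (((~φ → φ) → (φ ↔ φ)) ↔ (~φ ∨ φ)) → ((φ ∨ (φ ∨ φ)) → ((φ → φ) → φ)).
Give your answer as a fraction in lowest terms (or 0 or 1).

Take φ = 1/2:
~φ = ~1/2 = 1/2
~φ → φ = 1/2 → 1/2 = 1/2
φ ↔ φ = 1/2 ↔ 1/2 = 1/2
(~φ → φ) → (φ ↔ φ) = 1/2 → 1/2 = 1/2
~φ = ~1/2 = 1/2
~φ ∨ φ = 1/2 ∨ 1/2 = 1/2
((~φ → φ) → (φ ↔ φ)) ↔ (~φ ∨ φ) = 1/2 ↔ 1/2 = 1/2
φ ∨ φ = 1/2 ∨ 1/2 = 1/2
φ ∨ (φ ∨ φ) = 1/2 ∨ 1/2 = 1/2
φ → φ = 1/2 → 1/2 = 1/2
(φ → φ) → φ = 1/2 → 1/2 = 1/2
(φ ∨ (φ ∨ φ)) → ((φ → φ) → φ) = 1/2 → 1/2 = 1/2
(((~φ → φ) → (φ ↔ φ)) ↔ (~φ ∨ φ)) → ((φ ∨ (φ ∨ φ)) → ((φ → φ) → φ)) = 1/2 → 1/2 = 1/2
No assignment yields a value below 1/2, so this is the minimum.

1/2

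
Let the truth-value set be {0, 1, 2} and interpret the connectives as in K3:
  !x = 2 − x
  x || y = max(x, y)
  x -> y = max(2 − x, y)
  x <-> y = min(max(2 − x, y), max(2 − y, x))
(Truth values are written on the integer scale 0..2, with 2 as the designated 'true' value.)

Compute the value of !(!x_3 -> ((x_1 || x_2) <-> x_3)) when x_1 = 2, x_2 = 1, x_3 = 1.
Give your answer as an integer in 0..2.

1

!x_3 = !1 = 1
x_1 || x_2 = 2 || 1 = 2
(x_1 || x_2) <-> x_3 = 2 <-> 1 = 1
!x_3 -> ((x_1 || x_2) <-> x_3) = 1 -> 1 = 1
!(!x_3 -> ((x_1 || x_2) <-> x_3)) = !1 = 1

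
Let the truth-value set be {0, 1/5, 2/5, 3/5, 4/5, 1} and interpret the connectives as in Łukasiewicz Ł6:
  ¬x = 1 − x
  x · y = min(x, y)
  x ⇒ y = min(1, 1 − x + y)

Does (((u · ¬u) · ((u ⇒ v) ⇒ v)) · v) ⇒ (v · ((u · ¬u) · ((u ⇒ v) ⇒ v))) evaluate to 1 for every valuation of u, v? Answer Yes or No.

At u = 1/5, v = 3/5, for instance:
¬u = ¬1/5 = 4/5
u · ¬u = 1/5 · 4/5 = 1/5
u ⇒ v = 1/5 ⇒ 3/5 = 1
(u ⇒ v) ⇒ v = 1 ⇒ 3/5 = 3/5
(u · ¬u) · ((u ⇒ v) ⇒ v) = 1/5 · 3/5 = 1/5
((u · ¬u) · ((u ⇒ v) ⇒ v)) · v = 1/5 · 3/5 = 1/5
v · ((u · ¬u) · ((u ⇒ v) ⇒ v)) = 3/5 · 1/5 = 1/5
(((u · ¬u) · ((u ⇒ v) ⇒ v)) · v) ⇒ (v · ((u · ¬u) · ((u ⇒ v) ⇒ v))) = 1/5 ⇒ 1/5 = 1
and checking the remaining 35 assignments likewise gives ≥ 1 in every case.

Yes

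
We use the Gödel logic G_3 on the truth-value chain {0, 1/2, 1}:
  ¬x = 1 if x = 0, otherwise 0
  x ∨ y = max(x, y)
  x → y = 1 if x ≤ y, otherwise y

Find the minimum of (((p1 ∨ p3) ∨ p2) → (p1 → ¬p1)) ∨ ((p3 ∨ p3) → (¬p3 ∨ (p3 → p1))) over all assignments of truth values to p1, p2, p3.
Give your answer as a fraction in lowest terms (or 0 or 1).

Take p1 = 1/2, p2 = 0, p3 = 1:
p1 ∨ p3 = 1/2 ∨ 1 = 1
(p1 ∨ p3) ∨ p2 = 1 ∨ 0 = 1
¬p1 = ¬1/2 = 0
p1 → ¬p1 = 1/2 → 0 = 0
((p1 ∨ p3) ∨ p2) → (p1 → ¬p1) = 1 → 0 = 0
p3 ∨ p3 = 1 ∨ 1 = 1
¬p3 = ¬1 = 0
p3 → p1 = 1 → 1/2 = 1/2
¬p3 ∨ (p3 → p1) = 0 ∨ 1/2 = 1/2
(p3 ∨ p3) → (¬p3 ∨ (p3 → p1)) = 1 → 1/2 = 1/2
(((p1 ∨ p3) ∨ p2) → (p1 → ¬p1)) ∨ ((p3 ∨ p3) → (¬p3 ∨ (p3 → p1))) = 0 ∨ 1/2 = 1/2
No assignment yields a value below 1/2, so this is the minimum.

1/2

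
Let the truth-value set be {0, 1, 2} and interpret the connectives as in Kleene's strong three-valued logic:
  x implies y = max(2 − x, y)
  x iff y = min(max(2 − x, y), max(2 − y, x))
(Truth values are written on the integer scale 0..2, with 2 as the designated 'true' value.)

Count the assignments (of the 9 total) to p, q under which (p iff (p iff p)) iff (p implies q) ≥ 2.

1

p = 0, q = 0 ↦ 0  <
p = 0, q = 1 ↦ 0  <
p = 0, q = 2 ↦ 0  <
p = 1, q = 0 ↦ 1  <
p = 1, q = 1 ↦ 1  <
p = 1, q = 2 ↦ 1  <
p = 2, q = 0 ↦ 0  <
p = 2, q = 1 ↦ 1  <
p = 2, q = 2 ↦ 2  ≥
So 1 of the 9 assignments meets the threshold.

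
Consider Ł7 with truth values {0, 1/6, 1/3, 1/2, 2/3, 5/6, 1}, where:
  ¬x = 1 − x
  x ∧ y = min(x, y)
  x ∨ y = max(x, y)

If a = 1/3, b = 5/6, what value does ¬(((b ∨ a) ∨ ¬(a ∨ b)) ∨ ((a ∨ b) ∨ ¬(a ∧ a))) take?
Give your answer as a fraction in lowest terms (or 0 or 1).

b ∨ a = 5/6 ∨ 1/3 = 5/6
a ∨ b = 1/3 ∨ 5/6 = 5/6
¬(a ∨ b) = ¬5/6 = 1/6
(b ∨ a) ∨ ¬(a ∨ b) = 5/6 ∨ 1/6 = 5/6
a ∨ b = 1/3 ∨ 5/6 = 5/6
a ∧ a = 1/3 ∧ 1/3 = 1/3
¬(a ∧ a) = ¬1/3 = 2/3
(a ∨ b) ∨ ¬(a ∧ a) = 5/6 ∨ 2/3 = 5/6
((b ∨ a) ∨ ¬(a ∨ b)) ∨ ((a ∨ b) ∨ ¬(a ∧ a)) = 5/6 ∨ 5/6 = 5/6
¬(((b ∨ a) ∨ ¬(a ∨ b)) ∨ ((a ∨ b) ∨ ¬(a ∧ a))) = ¬5/6 = 1/6

1/6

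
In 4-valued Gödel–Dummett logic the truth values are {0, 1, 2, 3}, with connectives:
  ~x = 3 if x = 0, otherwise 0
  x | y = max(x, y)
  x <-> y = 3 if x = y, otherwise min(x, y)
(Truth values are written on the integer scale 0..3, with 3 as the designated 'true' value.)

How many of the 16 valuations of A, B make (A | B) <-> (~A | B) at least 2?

A = 0, B = 0 ↦ 0  <
A = 0, B = 1 ↦ 1  <
A = 0, B = 2 ↦ 2  ≥
A = 0, B = 3 ↦ 3  ≥
A = 1, B = 0 ↦ 0  <
A = 1, B = 1 ↦ 3  ≥
A = 1, B = 2 ↦ 3  ≥
A = 1, B = 3 ↦ 3  ≥
A = 2, B = 0 ↦ 0  <
A = 2, B = 1 ↦ 1  <
A = 2, B = 2 ↦ 3  ≥
A = 2, B = 3 ↦ 3  ≥
A = 3, B = 0 ↦ 0  <
A = 3, B = 1 ↦ 1  <
A = 3, B = 2 ↦ 2  ≥
A = 3, B = 3 ↦ 3  ≥
So 9 of the 16 assignments meet the threshold.

9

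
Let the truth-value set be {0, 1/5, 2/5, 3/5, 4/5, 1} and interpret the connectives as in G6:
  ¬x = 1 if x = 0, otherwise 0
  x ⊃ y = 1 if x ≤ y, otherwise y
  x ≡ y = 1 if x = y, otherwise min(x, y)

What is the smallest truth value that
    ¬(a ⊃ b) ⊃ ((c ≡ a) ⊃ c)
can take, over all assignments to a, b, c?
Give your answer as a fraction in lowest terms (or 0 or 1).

1/5

Take a = 1/5, b = 0, c = 1/5:
a ⊃ b = 1/5 ⊃ 0 = 0
¬(a ⊃ b) = ¬0 = 1
c ≡ a = 1/5 ≡ 1/5 = 1
(c ≡ a) ⊃ c = 1 ⊃ 1/5 = 1/5
¬(a ⊃ b) ⊃ ((c ≡ a) ⊃ c) = 1 ⊃ 1/5 = 1/5
No assignment yields a value below 1/5, so this is the minimum.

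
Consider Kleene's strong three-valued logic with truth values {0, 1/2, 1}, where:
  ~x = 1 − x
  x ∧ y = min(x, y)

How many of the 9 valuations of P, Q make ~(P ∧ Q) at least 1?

5

P = 0, Q = 0 ↦ 1  ≥
P = 0, Q = 1/2 ↦ 1  ≥
P = 0, Q = 1 ↦ 1  ≥
P = 1/2, Q = 0 ↦ 1  ≥
P = 1/2, Q = 1/2 ↦ 1/2  <
P = 1/2, Q = 1 ↦ 1/2  <
P = 1, Q = 0 ↦ 1  ≥
P = 1, Q = 1/2 ↦ 1/2  <
P = 1, Q = 1 ↦ 0  <
So 5 of the 9 assignments meet the threshold.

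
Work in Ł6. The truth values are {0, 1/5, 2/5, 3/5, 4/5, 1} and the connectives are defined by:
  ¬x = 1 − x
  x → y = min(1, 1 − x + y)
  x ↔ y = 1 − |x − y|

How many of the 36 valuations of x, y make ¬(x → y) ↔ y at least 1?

3

value 1: 3 assignments (counts)
value 4/5: 7 assignments
value 3/5: 6 assignments
value 2/5: 7 assignments
value 1/5: 6 assignments
value 0: 7 assignments
So 3 of the 36 assignments meet the threshold.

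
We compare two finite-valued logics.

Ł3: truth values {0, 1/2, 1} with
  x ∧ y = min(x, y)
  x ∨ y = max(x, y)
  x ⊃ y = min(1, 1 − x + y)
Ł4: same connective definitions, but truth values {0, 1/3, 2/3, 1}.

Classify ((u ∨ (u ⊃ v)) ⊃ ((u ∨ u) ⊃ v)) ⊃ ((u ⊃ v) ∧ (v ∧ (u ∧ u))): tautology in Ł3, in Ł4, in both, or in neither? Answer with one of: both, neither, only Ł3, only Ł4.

In Ł3: at u = 0, v = 0 the value is 0 — not a tautology.
In Ł4: at u = 0, v = 0 the value is 0 — not a tautology.

neither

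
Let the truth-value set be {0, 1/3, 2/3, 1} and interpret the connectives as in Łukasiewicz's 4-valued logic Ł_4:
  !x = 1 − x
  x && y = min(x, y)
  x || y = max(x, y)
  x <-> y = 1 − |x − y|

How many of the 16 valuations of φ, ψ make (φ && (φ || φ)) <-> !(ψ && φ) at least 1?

2

φ = 0, ψ = 0 ↦ 0  <
φ = 0, ψ = 1/3 ↦ 0  <
φ = 0, ψ = 2/3 ↦ 0  <
φ = 0, ψ = 1 ↦ 0  <
φ = 1/3, ψ = 0 ↦ 1/3  <
φ = 1/3, ψ = 1/3 ↦ 2/3  <
φ = 1/3, ψ = 2/3 ↦ 2/3  <
φ = 1/3, ψ = 1 ↦ 2/3  <
φ = 2/3, ψ = 0 ↦ 2/3  <
φ = 2/3, ψ = 1/3 ↦ 1  ≥
φ = 2/3, ψ = 2/3 ↦ 2/3  <
φ = 2/3, ψ = 1 ↦ 2/3  <
φ = 1, ψ = 0 ↦ 1  ≥
φ = 1, ψ = 1/3 ↦ 2/3  <
φ = 1, ψ = 2/3 ↦ 1/3  <
φ = 1, ψ = 1 ↦ 0  <
So 2 of the 16 assignments meet the threshold.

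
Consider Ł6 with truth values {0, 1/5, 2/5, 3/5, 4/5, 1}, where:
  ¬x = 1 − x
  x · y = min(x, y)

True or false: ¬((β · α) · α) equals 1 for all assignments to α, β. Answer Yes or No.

Counterexample: take α = 1/5, β = 1/5.
β · α = 1/5 · 1/5 = 1/5
(β · α) · α = 1/5 · 1/5 = 1/5
¬((β · α) · α) = ¬1/5 = 4/5
This gives 4/5 ≠ 1.

No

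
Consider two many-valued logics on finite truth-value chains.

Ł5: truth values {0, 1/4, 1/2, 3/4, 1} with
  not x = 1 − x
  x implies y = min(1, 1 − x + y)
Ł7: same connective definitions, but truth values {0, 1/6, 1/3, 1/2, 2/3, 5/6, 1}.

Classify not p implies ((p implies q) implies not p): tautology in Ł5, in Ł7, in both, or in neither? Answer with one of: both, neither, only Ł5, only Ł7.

both

In Ł5: every assignment gives 1 — tautology.
In Ł7: every assignment gives 1 — tautology.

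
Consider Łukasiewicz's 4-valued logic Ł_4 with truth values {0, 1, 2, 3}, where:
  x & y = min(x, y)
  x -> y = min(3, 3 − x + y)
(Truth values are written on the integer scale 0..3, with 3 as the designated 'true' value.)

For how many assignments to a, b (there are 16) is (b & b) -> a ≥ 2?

13

a = 0, b = 0 ↦ 3  ≥
a = 0, b = 1 ↦ 2  ≥
a = 0, b = 2 ↦ 1  <
a = 0, b = 3 ↦ 0  <
a = 1, b = 0 ↦ 3  ≥
a = 1, b = 1 ↦ 3  ≥
a = 1, b = 2 ↦ 2  ≥
a = 1, b = 3 ↦ 1  <
a = 2, b = 0 ↦ 3  ≥
a = 2, b = 1 ↦ 3  ≥
a = 2, b = 2 ↦ 3  ≥
a = 2, b = 3 ↦ 2  ≥
a = 3, b = 0 ↦ 3  ≥
a = 3, b = 1 ↦ 3  ≥
a = 3, b = 2 ↦ 3  ≥
a = 3, b = 3 ↦ 3  ≥
So 13 of the 16 assignments meet the threshold.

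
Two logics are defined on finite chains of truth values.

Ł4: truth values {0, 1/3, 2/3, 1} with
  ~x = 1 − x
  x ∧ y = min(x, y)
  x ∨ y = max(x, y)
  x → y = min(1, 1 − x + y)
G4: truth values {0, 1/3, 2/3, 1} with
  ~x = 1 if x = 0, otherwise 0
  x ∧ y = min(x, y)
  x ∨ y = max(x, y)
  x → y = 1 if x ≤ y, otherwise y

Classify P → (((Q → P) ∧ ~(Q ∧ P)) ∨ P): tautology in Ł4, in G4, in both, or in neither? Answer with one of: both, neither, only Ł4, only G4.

In Ł4: every assignment gives 1 — tautology.
In G4: every assignment gives 1 — tautology.

both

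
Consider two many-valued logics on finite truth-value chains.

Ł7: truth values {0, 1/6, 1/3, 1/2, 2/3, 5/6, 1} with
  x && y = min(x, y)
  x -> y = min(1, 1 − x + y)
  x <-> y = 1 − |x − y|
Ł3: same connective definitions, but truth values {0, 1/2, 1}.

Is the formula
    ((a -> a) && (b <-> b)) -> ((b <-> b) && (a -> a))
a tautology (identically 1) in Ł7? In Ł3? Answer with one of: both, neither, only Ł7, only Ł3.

both

In Ł7: every assignment gives 1 — tautology.
In Ł3: every assignment gives 1 — tautology.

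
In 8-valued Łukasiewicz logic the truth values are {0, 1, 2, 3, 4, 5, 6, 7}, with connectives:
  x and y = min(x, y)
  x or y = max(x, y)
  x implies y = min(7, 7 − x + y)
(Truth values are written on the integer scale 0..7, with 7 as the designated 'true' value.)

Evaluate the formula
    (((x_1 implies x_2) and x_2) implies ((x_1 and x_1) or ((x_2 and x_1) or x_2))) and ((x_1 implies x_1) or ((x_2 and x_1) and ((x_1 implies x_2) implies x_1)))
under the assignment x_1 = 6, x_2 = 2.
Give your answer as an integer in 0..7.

x_1 implies x_2 = 6 implies 2 = 3
(x_1 implies x_2) and x_2 = 3 and 2 = 2
x_1 and x_1 = 6 and 6 = 6
x_2 and x_1 = 2 and 6 = 2
(x_2 and x_1) or x_2 = 2 or 2 = 2
(x_1 and x_1) or ((x_2 and x_1) or x_2) = 6 or 2 = 6
((x_1 implies x_2) and x_2) implies ((x_1 and x_1) or ((x_2 and x_1) or x_2)) = 2 implies 6 = 7
x_1 implies x_1 = 6 implies 6 = 7
x_2 and x_1 = 2 and 6 = 2
x_1 implies x_2 = 6 implies 2 = 3
(x_1 implies x_2) implies x_1 = 3 implies 6 = 7
(x_2 and x_1) and ((x_1 implies x_2) implies x_1) = 2 and 7 = 2
(x_1 implies x_1) or ((x_2 and x_1) and ((x_1 implies x_2) implies x_1)) = 7 or 2 = 7
(((x_1 implies x_2) and x_2) implies ((x_1 and x_1) or ((x_2 and x_1) or x_2))) and ((x_1 implies x_1) or ((x_2 and x_1) and ((x_1 implies x_2) implies x_1))) = 7 and 7 = 7

7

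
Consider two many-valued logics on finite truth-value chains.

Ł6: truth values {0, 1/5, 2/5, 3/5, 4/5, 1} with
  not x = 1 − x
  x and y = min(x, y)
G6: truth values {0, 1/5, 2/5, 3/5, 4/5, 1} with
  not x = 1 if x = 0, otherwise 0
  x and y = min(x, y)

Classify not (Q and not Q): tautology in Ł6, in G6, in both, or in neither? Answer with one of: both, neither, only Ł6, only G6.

In Ł6: at Q = 1/5 the value is 4/5 — not a tautology.
In G6: every assignment gives 1 — tautology.

only G6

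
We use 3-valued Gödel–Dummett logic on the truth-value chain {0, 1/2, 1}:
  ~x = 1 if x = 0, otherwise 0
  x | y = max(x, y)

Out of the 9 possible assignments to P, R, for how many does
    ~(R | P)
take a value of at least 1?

1

P = 0, R = 0 ↦ 1  ≥
P = 0, R = 1/2 ↦ 0  <
P = 0, R = 1 ↦ 0  <
P = 1/2, R = 0 ↦ 0  <
P = 1/2, R = 1/2 ↦ 0  <
P = 1/2, R = 1 ↦ 0  <
P = 1, R = 0 ↦ 0  <
P = 1, R = 1/2 ↦ 0  <
P = 1, R = 1 ↦ 0  <
So 1 of the 9 assignments meets the threshold.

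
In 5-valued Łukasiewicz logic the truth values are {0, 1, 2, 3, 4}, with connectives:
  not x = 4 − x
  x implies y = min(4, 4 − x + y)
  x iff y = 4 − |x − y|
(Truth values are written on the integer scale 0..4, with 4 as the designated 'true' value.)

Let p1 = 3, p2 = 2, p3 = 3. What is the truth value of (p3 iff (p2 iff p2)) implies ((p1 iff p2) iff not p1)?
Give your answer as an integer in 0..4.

p2 iff p2 = 2 iff 2 = 4
p3 iff (p2 iff p2) = 3 iff 4 = 3
p1 iff p2 = 3 iff 2 = 3
not p1 = not 3 = 1
(p1 iff p2) iff not p1 = 3 iff 1 = 2
(p3 iff (p2 iff p2)) implies ((p1 iff p2) iff not p1) = 3 implies 2 = 3

3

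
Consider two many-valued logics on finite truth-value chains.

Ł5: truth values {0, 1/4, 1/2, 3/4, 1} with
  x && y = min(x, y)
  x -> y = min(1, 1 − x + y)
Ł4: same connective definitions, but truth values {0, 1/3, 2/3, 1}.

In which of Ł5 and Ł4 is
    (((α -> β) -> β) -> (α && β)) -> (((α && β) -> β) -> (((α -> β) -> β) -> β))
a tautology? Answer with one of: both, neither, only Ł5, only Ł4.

both

In Ł5: every assignment gives 1 — tautology.
In Ł4: every assignment gives 1 — tautology.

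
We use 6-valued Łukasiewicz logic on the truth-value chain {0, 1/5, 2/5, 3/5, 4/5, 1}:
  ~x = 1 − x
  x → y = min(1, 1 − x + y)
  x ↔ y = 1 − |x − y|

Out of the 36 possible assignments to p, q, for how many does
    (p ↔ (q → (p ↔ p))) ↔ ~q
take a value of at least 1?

value 1: 6 assignments (counts)
value 4/5: 10 assignments
value 3/5: 8 assignments
value 2/5: 6 assignments
value 1/5: 4 assignments
value 0: 2 assignments
So 6 of the 36 assignments meet the threshold.

6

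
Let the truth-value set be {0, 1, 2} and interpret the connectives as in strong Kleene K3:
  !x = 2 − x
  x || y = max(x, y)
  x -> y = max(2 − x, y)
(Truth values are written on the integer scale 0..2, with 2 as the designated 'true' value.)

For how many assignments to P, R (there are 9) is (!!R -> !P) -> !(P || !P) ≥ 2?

P = 0, R = 0 ↦ 0  <
P = 0, R = 1 ↦ 0  <
P = 0, R = 2 ↦ 0  <
P = 1, R = 0 ↦ 1  <
P = 1, R = 1 ↦ 1  <
P = 1, R = 2 ↦ 1  <
P = 2, R = 0 ↦ 0  <
P = 2, R = 1 ↦ 1  <
P = 2, R = 2 ↦ 2  ≥
So 1 of the 9 assignments meets the threshold.

1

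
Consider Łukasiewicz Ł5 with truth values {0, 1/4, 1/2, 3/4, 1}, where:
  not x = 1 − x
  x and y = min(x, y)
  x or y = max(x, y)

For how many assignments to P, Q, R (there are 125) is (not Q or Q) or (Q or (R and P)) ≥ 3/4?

value 1: 53 assignments (counts)
value 3/4: 51 assignments (counts)
value 1/2: 21 assignments
So 104 of the 125 assignments meet the threshold.

104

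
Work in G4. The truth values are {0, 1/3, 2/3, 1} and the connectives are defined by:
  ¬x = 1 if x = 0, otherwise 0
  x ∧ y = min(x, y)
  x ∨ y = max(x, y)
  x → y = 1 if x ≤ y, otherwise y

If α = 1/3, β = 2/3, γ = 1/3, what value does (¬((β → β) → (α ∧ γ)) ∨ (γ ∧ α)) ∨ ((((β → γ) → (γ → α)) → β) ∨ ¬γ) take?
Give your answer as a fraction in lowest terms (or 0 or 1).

2/3

β → β = 2/3 → 2/3 = 1
α ∧ γ = 1/3 ∧ 1/3 = 1/3
(β → β) → (α ∧ γ) = 1 → 1/3 = 1/3
¬((β → β) → (α ∧ γ)) = ¬1/3 = 0
γ ∧ α = 1/3 ∧ 1/3 = 1/3
¬((β → β) → (α ∧ γ)) ∨ (γ ∧ α) = 0 ∨ 1/3 = 1/3
β → γ = 2/3 → 1/3 = 1/3
γ → α = 1/3 → 1/3 = 1
(β → γ) → (γ → α) = 1/3 → 1 = 1
((β → γ) → (γ → α)) → β = 1 → 2/3 = 2/3
¬γ = ¬1/3 = 0
(((β → γ) → (γ → α)) → β) ∨ ¬γ = 2/3 ∨ 0 = 2/3
(¬((β → β) → (α ∧ γ)) ∨ (γ ∧ α)) ∨ ((((β → γ) → (γ → α)) → β) ∨ ¬γ) = 1/3 ∨ 2/3 = 2/3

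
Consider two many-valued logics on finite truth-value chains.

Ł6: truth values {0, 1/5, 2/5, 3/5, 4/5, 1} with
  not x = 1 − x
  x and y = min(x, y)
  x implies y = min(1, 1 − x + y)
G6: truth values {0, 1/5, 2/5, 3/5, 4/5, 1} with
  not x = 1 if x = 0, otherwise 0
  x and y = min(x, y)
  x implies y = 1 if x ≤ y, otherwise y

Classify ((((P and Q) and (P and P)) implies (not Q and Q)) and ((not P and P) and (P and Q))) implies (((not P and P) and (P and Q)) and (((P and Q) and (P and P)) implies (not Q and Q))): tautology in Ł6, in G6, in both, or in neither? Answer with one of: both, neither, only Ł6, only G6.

both

In Ł6: every assignment gives 1 — tautology.
In G6: every assignment gives 1 — tautology.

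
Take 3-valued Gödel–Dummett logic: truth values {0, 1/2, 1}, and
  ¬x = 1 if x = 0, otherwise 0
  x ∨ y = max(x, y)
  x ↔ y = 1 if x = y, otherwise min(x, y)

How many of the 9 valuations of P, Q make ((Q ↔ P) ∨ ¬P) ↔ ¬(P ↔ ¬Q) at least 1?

5

P = 0, Q = 0 ↦ 1  ≥
P = 0, Q = 1/2 ↦ 0  <
P = 0, Q = 1 ↦ 0  <
P = 1/2, Q = 0 ↦ 1  ≥
P = 1/2, Q = 1/2 ↦ 1  ≥
P = 1/2, Q = 1 ↦ 1/2  <
P = 1, Q = 0 ↦ 1  ≥
P = 1, Q = 1/2 ↦ 1/2  <
P = 1, Q = 1 ↦ 1  ≥
So 5 of the 9 assignments meet the threshold.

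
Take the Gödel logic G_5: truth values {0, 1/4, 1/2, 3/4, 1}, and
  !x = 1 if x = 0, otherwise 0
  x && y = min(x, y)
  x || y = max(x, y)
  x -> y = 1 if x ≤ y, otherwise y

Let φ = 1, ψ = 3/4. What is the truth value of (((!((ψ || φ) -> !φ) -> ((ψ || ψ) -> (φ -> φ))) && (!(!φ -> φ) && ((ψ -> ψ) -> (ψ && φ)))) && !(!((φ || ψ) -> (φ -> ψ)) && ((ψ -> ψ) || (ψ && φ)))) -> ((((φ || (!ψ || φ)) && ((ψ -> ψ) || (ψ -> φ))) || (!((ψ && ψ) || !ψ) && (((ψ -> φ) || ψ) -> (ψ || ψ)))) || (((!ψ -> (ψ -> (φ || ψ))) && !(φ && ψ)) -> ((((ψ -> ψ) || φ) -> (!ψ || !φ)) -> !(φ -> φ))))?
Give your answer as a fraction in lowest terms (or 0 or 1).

ψ || φ = 3/4 || 1 = 1
!φ = !1 = 0
(ψ || φ) -> !φ = 1 -> 0 = 0
!((ψ || φ) -> !φ) = !0 = 1
ψ || ψ = 3/4 || 3/4 = 3/4
φ -> φ = 1 -> 1 = 1
(ψ || ψ) -> (φ -> φ) = 3/4 -> 1 = 1
!((ψ || φ) -> !φ) -> ((ψ || ψ) -> (φ -> φ)) = 1 -> 1 = 1
!φ = !1 = 0
!φ -> φ = 0 -> 1 = 1
!(!φ -> φ) = !1 = 0
ψ -> ψ = 3/4 -> 3/4 = 1
ψ && φ = 3/4 && 1 = 3/4
(ψ -> ψ) -> (ψ && φ) = 1 -> 3/4 = 3/4
!(!φ -> φ) && ((ψ -> ψ) -> (ψ && φ)) = 0 && 3/4 = 0
(!((ψ || φ) -> !φ) -> ((ψ || ψ) -> (φ -> φ))) && (!(!φ -> φ) && ((ψ -> ψ) -> (ψ && φ))) = 1 && 0 = 0
φ || ψ = 1 || 3/4 = 1
φ -> ψ = 1 -> 3/4 = 3/4
(φ || ψ) -> (φ -> ψ) = 1 -> 3/4 = 3/4
!((φ || ψ) -> (φ -> ψ)) = !3/4 = 0
ψ -> ψ = 3/4 -> 3/4 = 1
ψ && φ = 3/4 && 1 = 3/4
(ψ -> ψ) || (ψ && φ) = 1 || 3/4 = 1
!((φ || ψ) -> (φ -> ψ)) && ((ψ -> ψ) || (ψ && φ)) = 0 && 1 = 0
!(!((φ || ψ) -> (φ -> ψ)) && ((ψ -> ψ) || (ψ && φ))) = !0 = 1
((!((ψ || φ) -> !φ) -> ((ψ || ψ) -> (φ -> φ))) && (!(!φ -> φ) && ((ψ -> ψ) -> (ψ && φ)))) && !(!((φ || ψ) -> (φ -> ψ)) && ((ψ -> ψ) || (ψ && φ))) = 0 && 1 = 0
!ψ = !3/4 = 0
!ψ || φ = 0 || 1 = 1
φ || (!ψ || φ) = 1 || 1 = 1
ψ -> ψ = 3/4 -> 3/4 = 1
ψ -> φ = 3/4 -> 1 = 1
(ψ -> ψ) || (ψ -> φ) = 1 || 1 = 1
(φ || (!ψ || φ)) && ((ψ -> ψ) || (ψ -> φ)) = 1 && 1 = 1
ψ && ψ = 3/4 && 3/4 = 3/4
!ψ = !3/4 = 0
(ψ && ψ) || !ψ = 3/4 || 0 = 3/4
!((ψ && ψ) || !ψ) = !3/4 = 0
ψ -> φ = 3/4 -> 1 = 1
(ψ -> φ) || ψ = 1 || 3/4 = 1
ψ || ψ = 3/4 || 3/4 = 3/4
((ψ -> φ) || ψ) -> (ψ || ψ) = 1 -> 3/4 = 3/4
!((ψ && ψ) || !ψ) && (((ψ -> φ) || ψ) -> (ψ || ψ)) = 0 && 3/4 = 0
((φ || (!ψ || φ)) && ((ψ -> ψ) || (ψ -> φ))) || (!((ψ && ψ) || !ψ) && (((ψ -> φ) || ψ) -> (ψ || ψ))) = 1 || 0 = 1
!ψ = !3/4 = 0
φ || ψ = 1 || 3/4 = 1
ψ -> (φ || ψ) = 3/4 -> 1 = 1
!ψ -> (ψ -> (φ || ψ)) = 0 -> 1 = 1
φ && ψ = 1 && 3/4 = 3/4
!(φ && ψ) = !3/4 = 0
(!ψ -> (ψ -> (φ || ψ))) && !(φ && ψ) = 1 && 0 = 0
ψ -> ψ = 3/4 -> 3/4 = 1
(ψ -> ψ) || φ = 1 || 1 = 1
!ψ = !3/4 = 0
!φ = !1 = 0
!ψ || !φ = 0 || 0 = 0
((ψ -> ψ) || φ) -> (!ψ || !φ) = 1 -> 0 = 0
φ -> φ = 1 -> 1 = 1
!(φ -> φ) = !1 = 0
(((ψ -> ψ) || φ) -> (!ψ || !φ)) -> !(φ -> φ) = 0 -> 0 = 1
((!ψ -> (ψ -> (φ || ψ))) && !(φ && ψ)) -> ((((ψ -> ψ) || φ) -> (!ψ || !φ)) -> !(φ -> φ)) = 0 -> 1 = 1
(((φ || (!ψ || φ)) && ((ψ -> ψ) || (ψ -> φ))) || (!((ψ && ψ) || !ψ) && (((ψ -> φ) || ψ) -> (ψ || ψ)))) || (((!ψ -> (ψ -> (φ || ψ))) && !(φ && ψ)) -> ((((ψ -> ψ) || φ) -> (!ψ || !φ)) -> !(φ -> φ))) = 1 || 1 = 1
(((!((ψ || φ) -> !φ) -> ((ψ || ψ) -> (φ -> φ))) && (!(!φ -> φ) && ((ψ -> ψ) -> (ψ && φ)))) && !(!((φ || ψ) -> (φ -> ψ)) && ((ψ -> ψ) || (ψ && φ)))) -> ((((φ || (!ψ || φ)) && ((ψ -> ψ) || (ψ -> φ))) || (!((ψ && ψ) || !ψ) && (((ψ -> φ) || ψ) -> (ψ || ψ)))) || (((!ψ -> (ψ -> (φ || ψ))) && !(φ && ψ)) -> ((((ψ -> ψ) || φ) -> (!ψ || !φ)) -> !(φ -> φ)))) = 0 -> 1 = 1

1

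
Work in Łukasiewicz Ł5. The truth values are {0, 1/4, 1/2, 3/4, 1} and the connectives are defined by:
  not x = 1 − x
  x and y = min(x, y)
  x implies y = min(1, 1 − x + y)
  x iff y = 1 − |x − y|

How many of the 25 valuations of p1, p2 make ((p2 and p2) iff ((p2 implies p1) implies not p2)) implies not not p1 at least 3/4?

18

value 1: 14 assignments (counts)
value 3/4: 4 assignments (counts)
value 1/2: 4 assignments
value 1/4: 2 assignments
value 0: 1 assignment
So 18 of the 25 assignments meet the threshold.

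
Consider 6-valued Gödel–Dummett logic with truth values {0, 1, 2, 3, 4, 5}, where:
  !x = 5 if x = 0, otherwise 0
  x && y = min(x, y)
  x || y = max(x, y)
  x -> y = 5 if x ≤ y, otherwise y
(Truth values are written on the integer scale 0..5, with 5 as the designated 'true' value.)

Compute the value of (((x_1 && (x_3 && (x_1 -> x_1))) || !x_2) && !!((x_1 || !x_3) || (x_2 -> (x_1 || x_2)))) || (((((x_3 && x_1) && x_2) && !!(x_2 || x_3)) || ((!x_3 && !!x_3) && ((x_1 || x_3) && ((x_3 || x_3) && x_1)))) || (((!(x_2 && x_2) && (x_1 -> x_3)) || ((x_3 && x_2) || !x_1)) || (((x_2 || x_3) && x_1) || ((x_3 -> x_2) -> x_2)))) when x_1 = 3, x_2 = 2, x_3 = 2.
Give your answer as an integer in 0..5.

2

x_1 -> x_1 = 3 -> 3 = 5
x_3 && (x_1 -> x_1) = 2 && 5 = 2
x_1 && (x_3 && (x_1 -> x_1)) = 3 && 2 = 2
!x_2 = !2 = 0
(x_1 && (x_3 && (x_1 -> x_1))) || !x_2 = 2 || 0 = 2
!x_3 = !2 = 0
x_1 || !x_3 = 3 || 0 = 3
x_1 || x_2 = 3 || 2 = 3
x_2 -> (x_1 || x_2) = 2 -> 3 = 5
(x_1 || !x_3) || (x_2 -> (x_1 || x_2)) = 3 || 5 = 5
!((x_1 || !x_3) || (x_2 -> (x_1 || x_2))) = !5 = 0
!!((x_1 || !x_3) || (x_2 -> (x_1 || x_2))) = !0 = 5
((x_1 && (x_3 && (x_1 -> x_1))) || !x_2) && !!((x_1 || !x_3) || (x_2 -> (x_1 || x_2))) = 2 && 5 = 2
x_3 && x_1 = 2 && 3 = 2
(x_3 && x_1) && x_2 = 2 && 2 = 2
x_2 || x_3 = 2 || 2 = 2
!(x_2 || x_3) = !2 = 0
!!(x_2 || x_3) = !0 = 5
((x_3 && x_1) && x_2) && !!(x_2 || x_3) = 2 && 5 = 2
!x_3 = !2 = 0
!x_3 = !2 = 0
!!x_3 = !0 = 5
!x_3 && !!x_3 = 0 && 5 = 0
x_1 || x_3 = 3 || 2 = 3
x_3 || x_3 = 2 || 2 = 2
(x_3 || x_3) && x_1 = 2 && 3 = 2
(x_1 || x_3) && ((x_3 || x_3) && x_1) = 3 && 2 = 2
(!x_3 && !!x_3) && ((x_1 || x_3) && ((x_3 || x_3) && x_1)) = 0 && 2 = 0
(((x_3 && x_1) && x_2) && !!(x_2 || x_3)) || ((!x_3 && !!x_3) && ((x_1 || x_3) && ((x_3 || x_3) && x_1))) = 2 || 0 = 2
x_2 && x_2 = 2 && 2 = 2
!(x_2 && x_2) = !2 = 0
x_1 -> x_3 = 3 -> 2 = 2
!(x_2 && x_2) && (x_1 -> x_3) = 0 && 2 = 0
x_3 && x_2 = 2 && 2 = 2
!x_1 = !3 = 0
(x_3 && x_2) || !x_1 = 2 || 0 = 2
(!(x_2 && x_2) && (x_1 -> x_3)) || ((x_3 && x_2) || !x_1) = 0 || 2 = 2
x_2 || x_3 = 2 || 2 = 2
(x_2 || x_3) && x_1 = 2 && 3 = 2
x_3 -> x_2 = 2 -> 2 = 5
(x_3 -> x_2) -> x_2 = 5 -> 2 = 2
((x_2 || x_3) && x_1) || ((x_3 -> x_2) -> x_2) = 2 || 2 = 2
((!(x_2 && x_2) && (x_1 -> x_3)) || ((x_3 && x_2) || !x_1)) || (((x_2 || x_3) && x_1) || ((x_3 -> x_2) -> x_2)) = 2 || 2 = 2
((((x_3 && x_1) && x_2) && !!(x_2 || x_3)) || ((!x_3 && !!x_3) && ((x_1 || x_3) && ((x_3 || x_3) && x_1)))) || (((!(x_2 && x_2) && (x_1 -> x_3)) || ((x_3 && x_2) || !x_1)) || (((x_2 || x_3) && x_1) || ((x_3 -> x_2) -> x_2))) = 2 || 2 = 2
(((x_1 && (x_3 && (x_1 -> x_1))) || !x_2) && !!((x_1 || !x_3) || (x_2 -> (x_1 || x_2)))) || (((((x_3 && x_1) && x_2) && !!(x_2 || x_3)) || ((!x_3 && !!x_3) && ((x_1 || x_3) && ((x_3 || x_3) && x_1)))) || (((!(x_2 && x_2) && (x_1 -> x_3)) || ((x_3 && x_2) || !x_1)) || (((x_2 || x_3) && x_1) || ((x_3 -> x_2) -> x_2)))) = 2 || 2 = 2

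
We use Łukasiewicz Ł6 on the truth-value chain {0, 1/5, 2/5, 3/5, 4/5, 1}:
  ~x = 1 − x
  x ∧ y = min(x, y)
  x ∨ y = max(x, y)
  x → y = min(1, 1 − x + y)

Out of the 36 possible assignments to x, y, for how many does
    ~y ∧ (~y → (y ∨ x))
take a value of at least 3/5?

13

value 1: 1 assignment (counts)
value 4/5: 4 assignments (counts)
value 3/5: 8 assignments (counts)
value 2/5: 9 assignments
value 1/5: 7 assignments
value 0: 7 assignments
So 13 of the 36 assignments meet the threshold.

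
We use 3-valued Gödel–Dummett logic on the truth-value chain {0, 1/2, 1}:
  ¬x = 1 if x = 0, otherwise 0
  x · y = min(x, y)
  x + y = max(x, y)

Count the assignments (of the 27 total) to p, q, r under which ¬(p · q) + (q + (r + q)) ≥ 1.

value 1: 23 assignments (counts)
value 1/2: 4 assignments
So 23 of the 27 assignments meet the threshold.

23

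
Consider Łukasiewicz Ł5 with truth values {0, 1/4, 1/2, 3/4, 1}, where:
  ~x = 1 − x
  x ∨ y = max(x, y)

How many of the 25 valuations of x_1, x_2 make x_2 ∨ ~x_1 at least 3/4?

16

value 1: 9 assignments (counts)
value 3/4: 7 assignments (counts)
value 1/2: 5 assignments
value 1/4: 3 assignments
value 0: 1 assignment
So 16 of the 25 assignments meet the threshold.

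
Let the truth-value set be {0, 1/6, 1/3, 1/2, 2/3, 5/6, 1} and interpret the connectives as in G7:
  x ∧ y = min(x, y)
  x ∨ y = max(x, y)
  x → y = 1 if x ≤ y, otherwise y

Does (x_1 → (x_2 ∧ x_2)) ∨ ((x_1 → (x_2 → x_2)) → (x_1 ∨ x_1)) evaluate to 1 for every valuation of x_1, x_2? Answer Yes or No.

No

Counterexample: take x_1 = 1/6, x_2 = 0.
x_2 ∧ x_2 = 0 ∧ 0 = 0
x_1 → (x_2 ∧ x_2) = 1/6 → 0 = 0
x_2 → x_2 = 0 → 0 = 1
x_1 → (x_2 → x_2) = 1/6 → 1 = 1
x_1 ∨ x_1 = 1/6 ∨ 1/6 = 1/6
(x_1 → (x_2 → x_2)) → (x_1 ∨ x_1) = 1 → 1/6 = 1/6
(x_1 → (x_2 ∧ x_2)) ∨ ((x_1 → (x_2 → x_2)) → (x_1 ∨ x_1)) = 0 ∨ 1/6 = 1/6
This gives 1/6 ≠ 1.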